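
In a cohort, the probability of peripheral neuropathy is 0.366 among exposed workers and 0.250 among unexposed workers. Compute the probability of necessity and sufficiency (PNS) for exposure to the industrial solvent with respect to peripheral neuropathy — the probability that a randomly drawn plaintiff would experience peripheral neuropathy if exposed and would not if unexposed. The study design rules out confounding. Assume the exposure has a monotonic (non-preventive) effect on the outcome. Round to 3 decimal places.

PNS ≈ 0.116

Let p₁ = 0.366, p₀ = 0.25.
Under exogeneity and monotonicity, PNS = p₁ − p₀.
PNS = 0.366 − 0.25 = 0.116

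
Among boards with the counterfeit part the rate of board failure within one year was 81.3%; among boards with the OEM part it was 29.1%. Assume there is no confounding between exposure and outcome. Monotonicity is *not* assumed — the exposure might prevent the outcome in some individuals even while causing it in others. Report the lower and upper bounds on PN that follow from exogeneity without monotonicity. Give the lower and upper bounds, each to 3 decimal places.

p₁ = 0.813, p₀ = 0.291.
Under exogeneity alone the bounds on PN are max{0,(p₁−p₀)/p₁} ≤ PN ≤ min{1,(1−p₀)/p₁}.
  lower = (p₁ − p₀)/p₁ = 0.522 / 0.813 ≈ 0.6421
  upper = min{1, (1 − p₀)/p₁} = 0.709 / 0.813 ≈ 0.8721

0.642 ≤ PN ≤ 0.872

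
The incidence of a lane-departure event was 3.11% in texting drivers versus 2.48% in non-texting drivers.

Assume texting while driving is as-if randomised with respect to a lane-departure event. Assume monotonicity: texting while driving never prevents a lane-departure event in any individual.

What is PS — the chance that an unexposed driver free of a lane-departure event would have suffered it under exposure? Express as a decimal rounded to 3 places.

PS ≈ 0.006

p₁ = 0.0311, p₀ = 0.0248.
Under exogeneity and monotonicity, PS = (p₁ − p₀) / (1 − p₀).
PS = (0.0311 − 0.0248) / (1 − 0.0248) = 0.0063 / 0.9752 ≈ 0.0065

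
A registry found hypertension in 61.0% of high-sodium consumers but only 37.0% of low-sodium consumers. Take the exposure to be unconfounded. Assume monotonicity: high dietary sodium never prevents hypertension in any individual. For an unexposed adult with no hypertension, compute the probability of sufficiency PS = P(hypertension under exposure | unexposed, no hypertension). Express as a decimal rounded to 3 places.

p₁ = 0.61, p₀ = 0.37.
Under exogeneity and monotonicity, PS = (p₁ − p₀) / (1 − p₀).
PS = (0.61 − 0.37) / (1 − 0.37) = 0.24 / 0.63 ≈ 0.3810

PS ≈ 0.381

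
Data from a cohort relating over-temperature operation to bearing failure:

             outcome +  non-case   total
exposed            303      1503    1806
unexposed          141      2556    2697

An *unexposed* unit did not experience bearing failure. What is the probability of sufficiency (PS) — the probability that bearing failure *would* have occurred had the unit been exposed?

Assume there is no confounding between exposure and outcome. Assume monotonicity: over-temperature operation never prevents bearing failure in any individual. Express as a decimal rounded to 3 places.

PS ≈ 0.122

p₁ = P(outcome | exposed) = 303/1806 = 0.16777
p₀ = P(outcome | unexposed) = 141/2697 = 0.05228
Under exogeneity and monotonicity, PS = (p₁ − p₀) / (1 − p₀).
PS = (0.16777 − 0.05228) / (1 − 0.05228) = 0.11549 / 0.94772 ≈ 0.1219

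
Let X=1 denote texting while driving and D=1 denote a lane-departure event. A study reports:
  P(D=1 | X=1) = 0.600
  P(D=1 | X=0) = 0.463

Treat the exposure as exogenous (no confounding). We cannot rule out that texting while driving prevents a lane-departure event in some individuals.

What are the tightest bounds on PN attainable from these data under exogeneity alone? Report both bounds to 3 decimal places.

0.228 ≤ PN ≤ 0.895

Let p₁ = 0.6, p₀ = 0.463.
Under exogeneity alone the bounds on PN are max{0,(p₁−p₀)/p₁} ≤ PN ≤ min{1,(1−p₀)/p₁}.
  lower = (p₁ − p₀)/p₁ = 0.137 / 0.6 ≈ 0.2283
  upper = min{1, (1 − p₀)/p₁} = 0.537 / 0.6 ≈ 0.8950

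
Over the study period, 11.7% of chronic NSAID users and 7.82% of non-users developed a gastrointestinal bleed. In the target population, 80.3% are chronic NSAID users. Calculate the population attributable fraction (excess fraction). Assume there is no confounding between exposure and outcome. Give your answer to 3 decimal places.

p₁ = 0.117, p₀ = 0.0782.
Overall risk P(Y=1) = π·p₁ + (1−π)·p₀ = 0.803×0.117 + 0.197×0.0782 = 0.10936.
Under exogeneity, PAF = [P(Y=1) − p₀] / P(Y=1).
PAF = (0.10936 − 0.0782) / 0.10936 ≈ 0.2849

PAF ≈ 0.285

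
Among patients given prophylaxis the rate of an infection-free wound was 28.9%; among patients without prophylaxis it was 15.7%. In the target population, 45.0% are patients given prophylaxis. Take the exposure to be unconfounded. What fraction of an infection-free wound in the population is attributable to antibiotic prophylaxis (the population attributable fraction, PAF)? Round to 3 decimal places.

p₁ = 0.289, p₀ = 0.157.
Overall risk P(Y=1) = π·p₁ + (1−π)·p₀ = 0.45×0.289 + 0.55×0.157 = 0.2164.
Under exogeneity, PAF = [P(Y=1) − p₀] / P(Y=1).
PAF = (0.2164 − 0.157) / 0.2164 ≈ 0.2745

PAF ≈ 0.274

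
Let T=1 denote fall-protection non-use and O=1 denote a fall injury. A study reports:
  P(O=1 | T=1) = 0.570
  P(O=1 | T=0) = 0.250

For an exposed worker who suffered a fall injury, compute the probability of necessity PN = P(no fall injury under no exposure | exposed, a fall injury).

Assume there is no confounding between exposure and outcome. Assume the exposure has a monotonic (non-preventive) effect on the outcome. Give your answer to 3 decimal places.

Let p₁ = 0.57, p₀ = 0.25.
Under exogeneity and monotonicity, PN = (p₁ − p₀) / p₁.
PN = (0.57 − 0.25) / 0.57 = 0.32 / 0.57 ≈ 0.5614

PN ≈ 0.561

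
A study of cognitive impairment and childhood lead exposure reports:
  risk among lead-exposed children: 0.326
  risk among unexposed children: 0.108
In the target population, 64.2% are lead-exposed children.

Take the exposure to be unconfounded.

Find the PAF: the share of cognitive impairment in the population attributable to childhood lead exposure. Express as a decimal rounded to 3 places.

PAF ≈ 0.564

Let p₁ = 0.326, p₀ = 0.108.
Overall risk P(Y=1) = π·p₁ + (1−π)·p₀ = 0.642×0.326 + 0.358×0.108 = 0.24796.
Under exogeneity, PAF = [P(Y=1) − p₀] / P(Y=1).
PAF = (0.24796 − 0.108) / 0.24796 ≈ 0.5644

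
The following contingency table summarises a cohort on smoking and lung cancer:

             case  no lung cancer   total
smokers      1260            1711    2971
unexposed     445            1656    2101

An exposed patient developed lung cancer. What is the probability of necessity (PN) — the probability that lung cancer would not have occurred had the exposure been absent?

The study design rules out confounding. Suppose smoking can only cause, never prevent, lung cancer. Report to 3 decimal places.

p₁ = P(outcome | exposed) = 1260/2971 = 0.4241
p₀ = P(outcome | unexposed) = 445/2101 = 0.2118
Under exogeneity and monotonicity, PN = (p₁ − p₀)/p₁.
PN = (0.4241 − 0.2118) / 0.4241 ≈ 0.5006

PN ≈ 0.501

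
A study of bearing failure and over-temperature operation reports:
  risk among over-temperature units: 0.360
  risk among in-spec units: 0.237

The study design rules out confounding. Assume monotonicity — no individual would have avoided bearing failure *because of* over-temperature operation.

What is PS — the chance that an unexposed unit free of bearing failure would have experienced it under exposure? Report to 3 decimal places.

PS ≈ 0.161

Let p₁ = 0.36, p₀ = 0.237.
Under exogeneity and monotonicity, PS = (p₁ − p₀) / (1 − p₀).
PS = (0.36 − 0.237) / (1 − 0.237) = 0.123 / 0.763 ≈ 0.1612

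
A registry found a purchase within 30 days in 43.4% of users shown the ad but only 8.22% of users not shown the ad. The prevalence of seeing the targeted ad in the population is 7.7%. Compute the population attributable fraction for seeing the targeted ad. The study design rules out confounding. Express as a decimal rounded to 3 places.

p₁ = 0.434, p₀ = 0.0822.
Overall risk P(Y=1) = π·p₁ + (1−π)·p₀ = 0.077×0.434 + 0.923×0.0822 = 0.10929.
Under exogeneity, PAF = [P(Y=1) − p₀] / P(Y=1).
PAF = (0.10929 − 0.0822) / 0.10929 ≈ 0.2479

PAF ≈ 0.248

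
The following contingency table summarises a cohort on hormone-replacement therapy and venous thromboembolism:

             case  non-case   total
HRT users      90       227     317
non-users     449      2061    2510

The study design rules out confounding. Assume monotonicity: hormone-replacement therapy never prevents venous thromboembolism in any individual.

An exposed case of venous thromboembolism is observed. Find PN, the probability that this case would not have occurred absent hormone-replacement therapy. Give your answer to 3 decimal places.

PN ≈ 0.370

p₁ = P(outcome | exposed) = 90/317 = 0.28391
p₀ = P(outcome | unexposed) = 449/2510 = 0.17888
Under exogeneity and monotonicity, PN = (p₁ − p₀) / p₁.
PN = (0.28391 − 0.17888) / 0.28391 = 0.10503 / 0.28391 ≈ 0.3699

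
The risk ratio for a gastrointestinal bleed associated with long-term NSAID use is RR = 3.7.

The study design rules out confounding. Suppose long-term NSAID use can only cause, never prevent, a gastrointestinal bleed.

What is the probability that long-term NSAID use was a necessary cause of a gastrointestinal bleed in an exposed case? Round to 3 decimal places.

Under exogeneity and monotonicity, PN = (RR − 1) / RR = 1 − 1/RR.
PN = (3.7 − 1) / 3.7 = 2.7 / 3.7 ≈ 0.7297

PN ≈ 0.730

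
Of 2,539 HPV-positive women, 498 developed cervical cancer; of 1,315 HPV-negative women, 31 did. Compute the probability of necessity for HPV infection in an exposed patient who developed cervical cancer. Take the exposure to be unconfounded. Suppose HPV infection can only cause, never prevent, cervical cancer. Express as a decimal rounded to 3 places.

p₁ = P(outcome | exposed) = 498/2539 = 0.19614
p₀ = P(outcome | unexposed) = 31/1315 = 0.023574
Under exogeneity and monotonicity, PN = (p₁ − p₀) / p₁.
PN = (0.19614 − 0.023574) / 0.19614 = 0.17257 / 0.19614 ≈ 0.8798

PN ≈ 0.880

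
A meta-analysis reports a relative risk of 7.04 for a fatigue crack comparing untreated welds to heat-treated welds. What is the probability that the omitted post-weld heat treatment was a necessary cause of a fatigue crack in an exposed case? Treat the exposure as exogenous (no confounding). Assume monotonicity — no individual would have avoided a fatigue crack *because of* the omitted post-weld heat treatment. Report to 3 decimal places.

Under exogeneity and monotonicity, PN = (RR − 1) / RR = 1 − 1/RR.
PN = (7.04 − 1) / 7.04 = 6.04 / 7.04 ≈ 0.8580

PN ≈ 0.858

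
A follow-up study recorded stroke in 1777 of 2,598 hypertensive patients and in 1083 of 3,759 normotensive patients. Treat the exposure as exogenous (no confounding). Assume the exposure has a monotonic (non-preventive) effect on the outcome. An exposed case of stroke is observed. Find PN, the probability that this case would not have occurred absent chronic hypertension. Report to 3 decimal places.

PN ≈ 0.579

p₁ = P(outcome | exposed) = 1777/2598 = 0.68399
p₀ = P(outcome | unexposed) = 1083/3759 = 0.28811
Under exogeneity and monotonicity, PN = (p₁ − p₀) / p₁.
PN = (0.68399 − 0.28811) / 0.68399 = 0.39588 / 0.68399 ≈ 0.5788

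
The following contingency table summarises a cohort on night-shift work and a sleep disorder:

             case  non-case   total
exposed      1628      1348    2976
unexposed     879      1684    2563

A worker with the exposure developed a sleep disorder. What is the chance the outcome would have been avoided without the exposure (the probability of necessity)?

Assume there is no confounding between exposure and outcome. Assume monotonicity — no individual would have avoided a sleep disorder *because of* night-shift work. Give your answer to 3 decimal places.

PN ≈ 0.373

p₁ = P(outcome | exposed) = 1628/2976 = 0.54704
p₀ = P(outcome | unexposed) = 879/2563 = 0.34296
Under exogeneity and monotonicity, PN = (p₁ − p₀)/p₁.
PN = (0.54704 − 0.34296) / 0.54704 ≈ 0.3731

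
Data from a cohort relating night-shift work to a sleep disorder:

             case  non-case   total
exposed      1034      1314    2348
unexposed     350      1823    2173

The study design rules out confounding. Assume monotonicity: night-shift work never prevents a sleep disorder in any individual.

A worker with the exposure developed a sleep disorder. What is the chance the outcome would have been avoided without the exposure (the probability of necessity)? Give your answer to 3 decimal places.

p₁ = P(outcome | exposed) = 1034/2348 = 0.44037
p₀ = P(outcome | unexposed) = 350/2173 = 0.16107
Under exogeneity and monotonicity, PN = (p₁ − p₀)/p₁.
PN = (0.44037 − 0.16107) / 0.44037 ≈ 0.6342

PN ≈ 0.634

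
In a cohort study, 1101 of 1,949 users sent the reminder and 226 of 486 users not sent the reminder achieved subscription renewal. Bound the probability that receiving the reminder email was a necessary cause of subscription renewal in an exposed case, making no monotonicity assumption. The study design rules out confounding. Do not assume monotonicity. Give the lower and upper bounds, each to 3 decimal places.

p₁ = P(outcome | exposed) = 1101/1949 = 0.56491
p₀ = P(outcome | unexposed) = 226/486 = 0.46502
Under exogeneity alone the bounds on PN are max{0,(p₁−p₀)/p₁} ≤ PN ≤ min{1,(1−p₀)/p₁}.
  lower = (p₁ − p₀)/p₁ = 0.099885 / 0.56491 ≈ 0.1768
  upper = min{1, (1 − p₀)/p₁} = 0.53498 / 0.56491 ≈ 0.9470

0.177 ≤ PN ≤ 0.947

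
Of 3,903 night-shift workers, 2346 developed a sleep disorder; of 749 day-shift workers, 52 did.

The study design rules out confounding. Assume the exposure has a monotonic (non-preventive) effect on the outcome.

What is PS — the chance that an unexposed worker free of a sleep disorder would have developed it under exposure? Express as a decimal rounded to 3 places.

p₁ = P(outcome | exposed) = 2346/3903 = 0.60108
p₀ = P(outcome | unexposed) = 52/749 = 0.069426
Under exogeneity and monotonicity, PS = (p₁ − p₀) / (1 − p₀).
PS = (0.60108 − 0.069426) / (1 − 0.069426) = 0.53165 / 0.93057 ≈ 0.5713

PS ≈ 0.571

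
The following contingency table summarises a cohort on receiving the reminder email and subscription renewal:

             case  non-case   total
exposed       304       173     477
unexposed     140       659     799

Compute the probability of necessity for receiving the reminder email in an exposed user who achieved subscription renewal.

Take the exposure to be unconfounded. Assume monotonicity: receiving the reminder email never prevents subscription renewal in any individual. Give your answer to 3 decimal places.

PN ≈ 0.725

p₁ = P(outcome | exposed) = 304/477 = 0.63732
p₀ = P(outcome | unexposed) = 140/799 = 0.17522
Under exogeneity and monotonicity, PN = (p₁ − p₀) / p₁.
PN = (0.63732 − 0.17522) / 0.63732 = 0.4621 / 0.63732 ≈ 0.7251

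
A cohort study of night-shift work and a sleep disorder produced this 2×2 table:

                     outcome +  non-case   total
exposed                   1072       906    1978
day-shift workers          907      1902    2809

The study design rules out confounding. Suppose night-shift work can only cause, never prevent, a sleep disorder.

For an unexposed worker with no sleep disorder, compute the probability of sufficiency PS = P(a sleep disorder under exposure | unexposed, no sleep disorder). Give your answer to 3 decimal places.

p₁ = P(outcome | exposed) = 1072/1978 = 0.54196
p₀ = P(outcome | unexposed) = 907/2809 = 0.32289
Under exogeneity and monotonicity, PS = (p₁ − p₀)/(1 − p₀).
PS = (0.54196 − 0.32289) / 0.67711 ≈ 0.3235

PS ≈ 0.324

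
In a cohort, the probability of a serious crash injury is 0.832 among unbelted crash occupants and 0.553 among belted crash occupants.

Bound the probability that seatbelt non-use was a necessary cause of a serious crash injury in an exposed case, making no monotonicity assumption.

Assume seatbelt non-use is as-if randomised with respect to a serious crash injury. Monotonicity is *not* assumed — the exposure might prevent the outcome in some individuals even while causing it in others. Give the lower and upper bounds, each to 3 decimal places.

0.335 ≤ PN ≤ 0.537

Let p₁ = 0.832, p₀ = 0.553.
Under exogeneity alone the bounds on PN are max{0,(p₁−p₀)/p₁} ≤ PN ≤ min{1,(1−p₀)/p₁}.
  lower = (p₁ − p₀)/p₁ = 0.279 / 0.832 ≈ 0.3353
  upper = min{1, (1 − p₀)/p₁} = 0.447 / 0.832 ≈ 0.5373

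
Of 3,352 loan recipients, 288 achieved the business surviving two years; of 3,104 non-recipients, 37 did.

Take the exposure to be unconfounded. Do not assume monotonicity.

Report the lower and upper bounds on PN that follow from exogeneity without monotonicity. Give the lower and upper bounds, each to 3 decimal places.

p₁ = P(outcome | exposed) = 288/3352 = 0.085919
p₀ = P(outcome | unexposed) = 37/3104 = 0.01192
Under exogeneity alone the bounds on PN are max{0,(p₁−p₀)/p₁} ≤ PN ≤ min{1,(1−p₀)/p₁}.
  lower = (p₁ − p₀)/p₁ = 0.073999 / 0.085919 ≈ 0.8613
  upper = min{1, (1 − p₀)/p₁} = 0.98808 / 0.085919 ≈ 11.5002 → capped at 1

0.861 ≤ PN ≤ 1.000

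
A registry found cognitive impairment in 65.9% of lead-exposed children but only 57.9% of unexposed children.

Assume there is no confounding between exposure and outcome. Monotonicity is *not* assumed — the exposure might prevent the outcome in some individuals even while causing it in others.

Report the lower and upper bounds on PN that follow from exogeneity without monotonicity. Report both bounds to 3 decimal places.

p₁ = 0.659, p₀ = 0.579.
Under exogeneity alone the bounds on PN are max{0,(p₁−p₀)/p₁} ≤ PN ≤ min{1,(1−p₀)/p₁}.
  lower = (p₁ − p₀)/p₁ = 0.08 / 0.659 ≈ 0.1214
  upper = min{1, (1 − p₀)/p₁} = 0.421 / 0.659 ≈ 0.6388

0.121 ≤ PN ≤ 0.639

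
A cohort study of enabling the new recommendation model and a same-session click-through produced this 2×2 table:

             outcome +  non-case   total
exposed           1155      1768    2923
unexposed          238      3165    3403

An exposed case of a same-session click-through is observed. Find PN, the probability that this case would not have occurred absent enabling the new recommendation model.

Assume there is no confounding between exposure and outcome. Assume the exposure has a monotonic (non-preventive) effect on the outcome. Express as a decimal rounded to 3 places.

PN ≈ 0.823

p₁ = P(outcome | exposed) = 1155/2923 = 0.39514
p₀ = P(outcome | unexposed) = 238/3403 = 0.069938
Under exogeneity and monotonicity, PN = (p₁ − p₀)/p₁.
PN = (0.39514 − 0.069938) / 0.39514 ≈ 0.8230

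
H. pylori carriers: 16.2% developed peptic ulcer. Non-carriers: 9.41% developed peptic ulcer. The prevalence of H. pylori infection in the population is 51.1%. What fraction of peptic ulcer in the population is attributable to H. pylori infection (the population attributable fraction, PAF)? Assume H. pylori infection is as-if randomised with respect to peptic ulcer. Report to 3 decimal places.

p₁ = 0.162, p₀ = 0.0941.
Overall risk P(Y=1) = π·p₁ + (1−π)·p₀ = 0.511×0.162 + 0.489×0.0941 = 0.1288.
Under exogeneity, PAF = [P(Y=1) − p₀] / P(Y=1).
PAF = (0.1288 − 0.0941) / 0.1288 ≈ 0.2694

PAF ≈ 0.269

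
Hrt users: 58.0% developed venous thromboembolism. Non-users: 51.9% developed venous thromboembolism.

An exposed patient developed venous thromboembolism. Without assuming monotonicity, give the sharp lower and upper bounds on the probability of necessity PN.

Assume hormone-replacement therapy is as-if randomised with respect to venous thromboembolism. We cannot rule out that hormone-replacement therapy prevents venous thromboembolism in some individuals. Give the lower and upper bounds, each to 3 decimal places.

0.105 ≤ PN ≤ 0.829

p₁ = 0.58, p₀ = 0.519.
Under exogeneity alone the bounds on PN are max{0,(p₁−p₀)/p₁} ≤ PN ≤ min{1,(1−p₀)/p₁}.
  lower = (p₁ − p₀)/p₁ = 0.061 / 0.58 ≈ 0.1052
  upper = min{1, (1 − p₀)/p₁} = 0.481 / 0.58 ≈ 0.8293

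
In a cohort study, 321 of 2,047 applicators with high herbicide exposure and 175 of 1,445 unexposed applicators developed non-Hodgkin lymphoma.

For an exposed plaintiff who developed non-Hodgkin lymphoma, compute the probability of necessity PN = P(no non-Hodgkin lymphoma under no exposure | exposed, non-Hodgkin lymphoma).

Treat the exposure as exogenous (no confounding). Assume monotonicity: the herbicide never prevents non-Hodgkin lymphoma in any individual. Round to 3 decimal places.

PN ≈ 0.228

p₁ = P(outcome | exposed) = 321/2047 = 0.15681
p₀ = P(outcome | unexposed) = 175/1445 = 0.12111
Under exogeneity and monotonicity, PN = (p₁ − p₀) / p₁.
PN = (0.15681 − 0.12111) / 0.15681 = 0.035708 / 0.15681 ≈ 0.2277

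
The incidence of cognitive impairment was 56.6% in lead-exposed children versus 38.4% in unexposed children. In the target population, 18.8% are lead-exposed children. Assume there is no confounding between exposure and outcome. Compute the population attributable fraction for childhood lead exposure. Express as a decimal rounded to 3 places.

PAF ≈ 0.082

p₁ = 0.566, p₀ = 0.384.
Overall risk P(Y=1) = π·p₁ + (1−π)·p₀ = 0.188×0.566 + 0.812×0.384 = 0.41822.
Under exogeneity, PAF = [P(Y=1) − p₀] / P(Y=1).
PAF = (0.41822 − 0.384) / 0.41822 ≈ 0.0818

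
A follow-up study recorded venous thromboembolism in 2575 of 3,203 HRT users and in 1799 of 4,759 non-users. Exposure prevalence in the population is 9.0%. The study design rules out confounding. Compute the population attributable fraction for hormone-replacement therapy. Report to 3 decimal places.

PAF ≈ 0.092

p₁ = P(outcome | exposed) = 2575/3203 = 0.80393
p₀ = P(outcome | unexposed) = 1799/4759 = 0.37802
Overall risk P(Y=1) = π·p₁ + (1−π)·p₀ = 0.09×0.80393 + 0.91×0.37802 = 0.41635.
Under exogeneity, PAF = [P(Y=1) − p₀] / P(Y=1).
PAF = (0.41635 − 0.37802) / 0.41635 ≈ 0.0921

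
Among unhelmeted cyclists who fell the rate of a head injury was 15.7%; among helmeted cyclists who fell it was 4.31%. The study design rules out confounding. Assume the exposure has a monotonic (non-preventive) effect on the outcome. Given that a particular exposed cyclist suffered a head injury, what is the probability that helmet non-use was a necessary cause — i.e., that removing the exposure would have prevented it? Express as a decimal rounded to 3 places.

PN ≈ 0.725

p₁ = 0.157, p₀ = 0.0431.
Under exogeneity and monotonicity, PN = (p₁ − p₀) / p₁.
PN = (0.157 − 0.0431) / 0.157 = 0.1139 / 0.157 ≈ 0.7255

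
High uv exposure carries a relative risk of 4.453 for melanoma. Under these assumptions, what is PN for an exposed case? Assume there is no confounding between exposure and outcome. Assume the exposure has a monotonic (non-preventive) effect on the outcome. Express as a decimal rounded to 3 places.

PN ≈ 0.775

Under exogeneity and monotonicity, PN = (RR − 1) / RR = 1 − 1/RR.
PN = (4.453 − 1) / 4.453 = 3.453 / 4.453 ≈ 0.7754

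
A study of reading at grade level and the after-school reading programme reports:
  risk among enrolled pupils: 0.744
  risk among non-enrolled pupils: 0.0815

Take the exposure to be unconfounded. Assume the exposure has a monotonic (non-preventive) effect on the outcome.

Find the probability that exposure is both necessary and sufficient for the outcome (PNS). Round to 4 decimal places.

Let p₁ = 0.744, p₀ = 0.0815.
Under exogeneity and monotonicity, PNS = p₁ − p₀.
PNS = 0.744 − 0.0815 = 0.6625

PNS ≈ 0.6625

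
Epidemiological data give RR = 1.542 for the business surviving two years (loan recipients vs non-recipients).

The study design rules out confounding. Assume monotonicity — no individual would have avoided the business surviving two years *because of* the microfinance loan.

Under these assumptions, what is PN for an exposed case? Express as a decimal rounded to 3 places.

Under exogeneity and monotonicity, PN = (RR − 1) / RR = 1 − 1/RR.
PN = (1.542 − 1) / 1.542 = 0.542 / 1.542 ≈ 0.3515

PN ≈ 0.351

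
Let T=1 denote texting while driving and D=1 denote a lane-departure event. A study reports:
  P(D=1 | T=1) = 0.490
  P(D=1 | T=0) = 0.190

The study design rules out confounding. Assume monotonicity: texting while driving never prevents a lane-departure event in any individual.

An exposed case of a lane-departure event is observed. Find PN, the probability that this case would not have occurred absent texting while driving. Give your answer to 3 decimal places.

PN ≈ 0.612

Let p₁ = 0.49, p₀ = 0.19.
Under exogeneity and monotonicity, PN = (p₁ − p₀) / p₁.
PN = (0.49 − 0.19) / 0.49 = 0.3 / 0.49 ≈ 0.6122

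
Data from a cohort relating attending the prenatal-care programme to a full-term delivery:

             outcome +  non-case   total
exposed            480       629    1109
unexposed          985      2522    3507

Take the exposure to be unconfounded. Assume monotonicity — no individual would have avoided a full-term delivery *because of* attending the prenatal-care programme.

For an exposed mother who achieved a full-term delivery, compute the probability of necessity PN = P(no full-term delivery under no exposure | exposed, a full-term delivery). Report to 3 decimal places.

PN ≈ 0.351

p₁ = P(outcome | exposed) = 480/1109 = 0.43282
p₀ = P(outcome | unexposed) = 985/3507 = 0.28087
Under exogeneity and monotonicity, PN = (p₁ − p₀) / p₁.
PN = (0.43282 − 0.28087) / 0.43282 = 0.15196 / 0.43282 ≈ 0.3511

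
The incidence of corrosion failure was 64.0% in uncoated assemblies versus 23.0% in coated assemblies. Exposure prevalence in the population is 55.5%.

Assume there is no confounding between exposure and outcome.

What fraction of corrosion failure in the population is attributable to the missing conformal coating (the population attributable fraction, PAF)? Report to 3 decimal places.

p₁ = 0.64, p₀ = 0.23.
Overall risk P(Y=1) = π·p₁ + (1−π)·p₀ = 0.555×0.64 + 0.445×0.23 = 0.45755.
Under exogeneity, PAF = [P(Y=1) − p₀] / P(Y=1).
PAF = (0.45755 − 0.23) / 0.45755 ≈ 0.4973

PAF ≈ 0.497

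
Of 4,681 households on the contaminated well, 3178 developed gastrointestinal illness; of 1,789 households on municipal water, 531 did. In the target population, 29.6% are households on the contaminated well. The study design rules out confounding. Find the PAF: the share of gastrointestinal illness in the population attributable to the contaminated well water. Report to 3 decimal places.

p₁ = P(outcome | exposed) = 3178/4681 = 0.67891
p₀ = P(outcome | unexposed) = 531/1789 = 0.29681
Overall risk P(Y=1) = π·p₁ + (1−π)·p₀ = 0.296×0.67891 + 0.704×0.29681 = 0.40992.
Under exogeneity, PAF = [P(Y=1) − p₀] / P(Y=1).
PAF = (0.40992 − 0.29681) / 0.40992 ≈ 0.2759

PAF ≈ 0.276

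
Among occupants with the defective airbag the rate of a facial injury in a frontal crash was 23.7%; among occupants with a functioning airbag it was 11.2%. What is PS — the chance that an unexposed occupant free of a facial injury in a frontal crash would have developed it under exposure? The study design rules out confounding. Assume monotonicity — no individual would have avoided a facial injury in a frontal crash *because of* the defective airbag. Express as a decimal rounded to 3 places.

p₁ = 0.237, p₀ = 0.112.
Under exogeneity and monotonicity, PS = (p₁ − p₀) / (1 − p₀).
PS = (0.237 − 0.112) / (1 − 0.112) = 0.125 / 0.888 ≈ 0.1408

PS ≈ 0.141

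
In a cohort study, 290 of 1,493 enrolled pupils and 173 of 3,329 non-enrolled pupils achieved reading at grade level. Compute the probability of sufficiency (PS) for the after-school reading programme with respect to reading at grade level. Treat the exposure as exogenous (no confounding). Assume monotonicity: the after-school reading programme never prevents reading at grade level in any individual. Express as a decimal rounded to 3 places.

PS ≈ 0.150

p₁ = P(outcome | exposed) = 290/1493 = 0.19424
p₀ = P(outcome | unexposed) = 173/3329 = 0.051968
Under exogeneity and monotonicity, PS = (p₁ − p₀) / (1 − p₀).
PS = (0.19424 − 0.051968) / (1 − 0.051968) = 0.14227 / 0.94803 ≈ 0.1501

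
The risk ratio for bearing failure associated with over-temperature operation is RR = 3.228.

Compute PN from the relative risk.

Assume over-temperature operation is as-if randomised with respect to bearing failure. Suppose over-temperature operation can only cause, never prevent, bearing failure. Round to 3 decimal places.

Under exogeneity and monotonicity, PN = (RR − 1) / RR = 1 − 1/RR.
PN = (3.228 − 1) / 3.228 = 2.228 / 3.228 ≈ 0.6902

PN ≈ 0.690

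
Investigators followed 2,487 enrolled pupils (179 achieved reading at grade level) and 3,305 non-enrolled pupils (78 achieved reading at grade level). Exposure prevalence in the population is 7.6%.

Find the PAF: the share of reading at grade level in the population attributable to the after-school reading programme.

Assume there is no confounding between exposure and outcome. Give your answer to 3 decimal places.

p₁ = P(outcome | exposed) = 179/2487 = 0.071974
p₀ = P(outcome | unexposed) = 78/3305 = 0.023601
Overall risk P(Y=1) = π·p₁ + (1−π)·p₀ = 0.076×0.071974 + 0.924×0.023601 = 0.027277.
Under exogeneity, PAF = [P(Y=1) − p₀] / P(Y=1).
PAF = (0.027277 − 0.023601) / 0.027277 ≈ 0.1348

PAF ≈ 0.135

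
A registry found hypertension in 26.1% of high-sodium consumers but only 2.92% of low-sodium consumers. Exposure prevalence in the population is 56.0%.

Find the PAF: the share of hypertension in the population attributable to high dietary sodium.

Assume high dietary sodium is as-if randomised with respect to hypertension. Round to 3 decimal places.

p₁ = 0.261, p₀ = 0.0292.
Overall risk P(Y=1) = π·p₁ + (1−π)·p₀ = 0.56×0.261 + 0.44×0.0292 = 0.15901.
Under exogeneity, PAF = [P(Y=1) − p₀] / P(Y=1).
PAF = (0.15901 − 0.0292) / 0.15901 ≈ 0.8164

PAF ≈ 0.816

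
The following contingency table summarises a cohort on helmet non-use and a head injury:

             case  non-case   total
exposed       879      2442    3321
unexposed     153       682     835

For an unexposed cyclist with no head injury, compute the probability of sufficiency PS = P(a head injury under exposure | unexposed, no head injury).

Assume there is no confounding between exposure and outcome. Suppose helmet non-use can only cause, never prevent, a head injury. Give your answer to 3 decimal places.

PS ≈ 0.100

p₁ = P(outcome | exposed) = 879/3321 = 0.26468
p₀ = P(outcome | unexposed) = 153/835 = 0.18323
Under exogeneity and monotonicity, PS = (p₁ − p₀)/(1 − p₀).
PS = (0.26468 − 0.18323) / 0.81677 ≈ 0.0997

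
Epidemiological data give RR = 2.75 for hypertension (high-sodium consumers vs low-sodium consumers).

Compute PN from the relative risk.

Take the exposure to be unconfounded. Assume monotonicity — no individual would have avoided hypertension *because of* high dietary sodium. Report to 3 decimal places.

PN ≈ 0.636

Under exogeneity and monotonicity, PN = (RR − 1) / RR = 1 − 1/RR.
PN = (2.75 − 1) / 2.75 = 1.75 / 2.75 ≈ 0.6364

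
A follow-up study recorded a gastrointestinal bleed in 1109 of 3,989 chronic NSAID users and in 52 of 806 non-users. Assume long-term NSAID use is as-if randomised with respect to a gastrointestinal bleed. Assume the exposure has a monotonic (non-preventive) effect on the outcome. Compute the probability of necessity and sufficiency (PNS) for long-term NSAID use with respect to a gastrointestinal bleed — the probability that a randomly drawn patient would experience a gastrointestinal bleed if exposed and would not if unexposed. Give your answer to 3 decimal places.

p₁ = P(outcome | exposed) = 1109/3989 = 0.27801
p₀ = P(outcome | unexposed) = 52/806 = 0.064516
Under exogeneity and monotonicity, PNS = p₁ − p₀.
PNS = 0.27801 − 0.064516 = 0.2135

PNS ≈ 0.213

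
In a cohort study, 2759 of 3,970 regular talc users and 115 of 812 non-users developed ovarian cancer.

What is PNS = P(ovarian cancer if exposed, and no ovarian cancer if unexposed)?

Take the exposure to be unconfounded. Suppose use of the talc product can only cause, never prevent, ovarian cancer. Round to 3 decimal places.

p₁ = P(outcome | exposed) = 2759/3970 = 0.69496
p₀ = P(outcome | unexposed) = 115/812 = 0.14163
Under exogeneity and monotonicity, PNS = p₁ − p₀.
PNS = 0.69496 − 0.14163 = 0.55334

PNS ≈ 0.553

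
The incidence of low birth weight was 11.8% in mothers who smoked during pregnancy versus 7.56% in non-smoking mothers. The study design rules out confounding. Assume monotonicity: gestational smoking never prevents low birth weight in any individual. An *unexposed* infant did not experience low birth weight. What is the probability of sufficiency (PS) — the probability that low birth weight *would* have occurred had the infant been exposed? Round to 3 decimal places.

PS ≈ 0.046

p₁ = 0.118, p₀ = 0.0756.
Under exogeneity and monotonicity, PS = (p₁ − p₀) / (1 − p₀).
PS = (0.118 − 0.0756) / (1 − 0.0756) = 0.0424 / 0.9244 ≈ 0.0459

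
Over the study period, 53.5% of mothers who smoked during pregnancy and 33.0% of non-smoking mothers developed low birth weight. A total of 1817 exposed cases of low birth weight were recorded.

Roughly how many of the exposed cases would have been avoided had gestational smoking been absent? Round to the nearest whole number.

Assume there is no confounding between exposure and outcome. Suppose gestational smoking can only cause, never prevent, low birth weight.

p₁ = 0.535, p₀ = 0.33.
PN = (p₁ − p₀)/p₁ = (0.535 − 0.33) / 0.535 ≈ 0.38318.
Attributable cases ≈ PN × (exposed cases) = 0.38318 × 1817 ≈ 696.23.

about 696 cases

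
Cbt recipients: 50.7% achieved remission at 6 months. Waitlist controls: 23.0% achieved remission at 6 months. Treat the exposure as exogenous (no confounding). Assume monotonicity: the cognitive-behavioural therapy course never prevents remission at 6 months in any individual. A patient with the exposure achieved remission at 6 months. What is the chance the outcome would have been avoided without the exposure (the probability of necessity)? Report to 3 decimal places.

p₁ = 0.507, p₀ = 0.23.
Under exogeneity and monotonicity, PN = (p₁ − p₀) / p₁.
PN = (0.507 − 0.23) / 0.507 = 0.277 / 0.507 ≈ 0.5464

PN ≈ 0.546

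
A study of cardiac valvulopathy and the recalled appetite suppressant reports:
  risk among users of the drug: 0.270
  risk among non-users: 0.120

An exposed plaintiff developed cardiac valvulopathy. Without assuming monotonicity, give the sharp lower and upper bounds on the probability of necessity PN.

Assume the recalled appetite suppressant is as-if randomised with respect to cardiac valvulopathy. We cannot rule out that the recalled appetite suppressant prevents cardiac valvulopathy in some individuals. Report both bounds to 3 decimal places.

0.556 ≤ PN ≤ 1.000

Let p₁ = 0.27, p₀ = 0.12.
Under exogeneity alone the bounds on PN are max{0,(p₁−p₀)/p₁} ≤ PN ≤ min{1,(1−p₀)/p₁}.
  lower = (p₁ − p₀)/p₁ = 0.15 / 0.27 ≈ 0.5556
  upper = min{1, (1 − p₀)/p₁} = 0.88 / 0.27 ≈ 3.2593 → capped at 1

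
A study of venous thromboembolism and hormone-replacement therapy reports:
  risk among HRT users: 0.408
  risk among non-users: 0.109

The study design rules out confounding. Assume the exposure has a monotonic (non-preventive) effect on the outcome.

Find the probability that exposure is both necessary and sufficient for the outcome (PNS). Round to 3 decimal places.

PNS ≈ 0.299

Let p₁ = 0.408, p₀ = 0.109.
Under exogeneity and monotonicity, PNS = p₁ − p₀.
PNS = 0.408 − 0.109 = 0.299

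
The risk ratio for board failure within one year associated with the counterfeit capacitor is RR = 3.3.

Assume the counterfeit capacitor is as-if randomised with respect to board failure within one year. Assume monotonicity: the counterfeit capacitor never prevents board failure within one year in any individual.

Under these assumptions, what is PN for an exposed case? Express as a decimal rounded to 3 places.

PN ≈ 0.697

Under exogeneity and monotonicity, PN = (RR − 1) / RR = 1 − 1/RR.
PN = (3.3 − 1) / 3.3 = 2.3 / 3.3 ≈ 0.6970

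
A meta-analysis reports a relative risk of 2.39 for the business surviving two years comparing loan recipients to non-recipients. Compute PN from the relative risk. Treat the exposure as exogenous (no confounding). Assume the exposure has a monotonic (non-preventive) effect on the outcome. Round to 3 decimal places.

PN ≈ 0.582

Under exogeneity and monotonicity, PN = (RR − 1) / RR = 1 − 1/RR.
PN = (2.39 − 1) / 2.39 = 1.39 / 2.39 ≈ 0.5816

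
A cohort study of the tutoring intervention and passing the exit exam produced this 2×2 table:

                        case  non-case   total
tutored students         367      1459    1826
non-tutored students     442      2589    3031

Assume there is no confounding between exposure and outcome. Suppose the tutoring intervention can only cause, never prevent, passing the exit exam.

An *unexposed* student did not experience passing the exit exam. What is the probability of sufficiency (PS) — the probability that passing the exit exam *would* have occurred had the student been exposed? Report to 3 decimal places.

p₁ = P(outcome | exposed) = 367/1826 = 0.20099
p₀ = P(outcome | unexposed) = 442/3031 = 0.14583
Under exogeneity and monotonicity, PS = (p₁ − p₀)/(1 − p₀).
PS = (0.20099 − 0.14583) / 0.85417 ≈ 0.0646

PS ≈ 0.065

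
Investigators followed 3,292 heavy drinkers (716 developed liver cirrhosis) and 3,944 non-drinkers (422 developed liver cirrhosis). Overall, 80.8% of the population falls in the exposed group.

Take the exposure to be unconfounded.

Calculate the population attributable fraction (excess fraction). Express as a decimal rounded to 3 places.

p₁ = P(outcome | exposed) = 716/3292 = 0.2175
p₀ = P(outcome | unexposed) = 422/3944 = 0.107
Overall risk P(Y=1) = π·p₁ + (1−π)·p₀ = 0.808×0.2175 + 0.192×0.107 = 0.19628.
Under exogeneity, PAF = [P(Y=1) − p₀] / P(Y=1).
PAF = (0.19628 − 0.107) / 0.19628 ≈ 0.4549

PAF ≈ 0.455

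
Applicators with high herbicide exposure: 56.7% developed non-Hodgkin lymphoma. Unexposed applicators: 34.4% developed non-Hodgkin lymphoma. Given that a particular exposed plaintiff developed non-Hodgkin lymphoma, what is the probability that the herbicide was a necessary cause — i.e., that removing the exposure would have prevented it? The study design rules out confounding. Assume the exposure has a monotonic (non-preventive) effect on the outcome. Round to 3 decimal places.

p₁ = 0.567, p₀ = 0.344.
Under exogeneity and monotonicity, PN = (p₁ − p₀) / p₁.
PN = (0.567 − 0.344) / 0.567 = 0.223 / 0.567 ≈ 0.3933

PN ≈ 0.393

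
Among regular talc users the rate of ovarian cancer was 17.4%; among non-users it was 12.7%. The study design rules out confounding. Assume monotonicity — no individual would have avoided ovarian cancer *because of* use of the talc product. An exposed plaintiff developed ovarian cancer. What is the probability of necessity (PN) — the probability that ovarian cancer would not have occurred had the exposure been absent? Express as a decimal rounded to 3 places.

p₁ = 0.174, p₀ = 0.127.
Under exogeneity and monotonicity, PN = (p₁ − p₀) / p₁.
PN = (0.174 − 0.127) / 0.174 = 0.047 / 0.174 ≈ 0.2701

PN ≈ 0.270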